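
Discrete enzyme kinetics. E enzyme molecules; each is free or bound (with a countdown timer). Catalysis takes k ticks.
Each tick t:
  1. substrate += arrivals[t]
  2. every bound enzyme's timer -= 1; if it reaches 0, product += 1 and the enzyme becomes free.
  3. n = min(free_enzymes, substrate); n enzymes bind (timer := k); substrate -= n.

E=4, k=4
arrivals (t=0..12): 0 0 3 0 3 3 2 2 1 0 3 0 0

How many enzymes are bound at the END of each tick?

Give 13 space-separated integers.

Answer: 0 0 3 3 4 4 4 4 4 4 4 4 4

Derivation:
t=0: arr=0 -> substrate=0 bound=0 product=0
t=1: arr=0 -> substrate=0 bound=0 product=0
t=2: arr=3 -> substrate=0 bound=3 product=0
t=3: arr=0 -> substrate=0 bound=3 product=0
t=4: arr=3 -> substrate=2 bound=4 product=0
t=5: arr=3 -> substrate=5 bound=4 product=0
t=6: arr=2 -> substrate=4 bound=4 product=3
t=7: arr=2 -> substrate=6 bound=4 product=3
t=8: arr=1 -> substrate=6 bound=4 product=4
t=9: arr=0 -> substrate=6 bound=4 product=4
t=10: arr=3 -> substrate=6 bound=4 product=7
t=11: arr=0 -> substrate=6 bound=4 product=7
t=12: arr=0 -> substrate=5 bound=4 product=8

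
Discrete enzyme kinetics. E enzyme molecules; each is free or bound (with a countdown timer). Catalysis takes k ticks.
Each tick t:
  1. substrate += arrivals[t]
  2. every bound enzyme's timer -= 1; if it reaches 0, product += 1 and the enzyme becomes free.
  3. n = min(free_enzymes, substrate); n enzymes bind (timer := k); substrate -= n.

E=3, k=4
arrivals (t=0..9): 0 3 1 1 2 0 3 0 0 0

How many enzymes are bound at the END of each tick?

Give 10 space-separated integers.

Answer: 0 3 3 3 3 3 3 3 3 3

Derivation:
t=0: arr=0 -> substrate=0 bound=0 product=0
t=1: arr=3 -> substrate=0 bound=3 product=0
t=2: arr=1 -> substrate=1 bound=3 product=0
t=3: arr=1 -> substrate=2 bound=3 product=0
t=4: arr=2 -> substrate=4 bound=3 product=0
t=5: arr=0 -> substrate=1 bound=3 product=3
t=6: arr=3 -> substrate=4 bound=3 product=3
t=7: arr=0 -> substrate=4 bound=3 product=3
t=8: arr=0 -> substrate=4 bound=3 product=3
t=9: arr=0 -> substrate=1 bound=3 product=6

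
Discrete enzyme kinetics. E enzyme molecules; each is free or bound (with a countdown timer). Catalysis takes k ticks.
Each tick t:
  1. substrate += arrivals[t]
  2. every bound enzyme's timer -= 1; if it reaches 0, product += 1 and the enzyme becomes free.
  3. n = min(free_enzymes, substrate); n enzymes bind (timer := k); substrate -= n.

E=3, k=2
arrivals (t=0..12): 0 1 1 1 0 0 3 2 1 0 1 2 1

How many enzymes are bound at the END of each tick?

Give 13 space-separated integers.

Answer: 0 1 2 2 1 0 3 3 3 3 1 3 3

Derivation:
t=0: arr=0 -> substrate=0 bound=0 product=0
t=1: arr=1 -> substrate=0 bound=1 product=0
t=2: arr=1 -> substrate=0 bound=2 product=0
t=3: arr=1 -> substrate=0 bound=2 product=1
t=4: arr=0 -> substrate=0 bound=1 product=2
t=5: arr=0 -> substrate=0 bound=0 product=3
t=6: arr=3 -> substrate=0 bound=3 product=3
t=7: arr=2 -> substrate=2 bound=3 product=3
t=8: arr=1 -> substrate=0 bound=3 product=6
t=9: arr=0 -> substrate=0 bound=3 product=6
t=10: arr=1 -> substrate=0 bound=1 product=9
t=11: arr=2 -> substrate=0 bound=3 product=9
t=12: arr=1 -> substrate=0 bound=3 product=10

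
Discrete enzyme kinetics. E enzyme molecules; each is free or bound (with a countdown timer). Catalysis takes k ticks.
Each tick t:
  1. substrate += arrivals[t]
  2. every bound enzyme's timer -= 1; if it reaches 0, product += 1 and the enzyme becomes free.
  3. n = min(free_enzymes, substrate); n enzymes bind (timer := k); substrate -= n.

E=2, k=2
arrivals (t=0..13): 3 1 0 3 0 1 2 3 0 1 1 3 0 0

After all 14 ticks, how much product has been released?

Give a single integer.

Answer: 12

Derivation:
t=0: arr=3 -> substrate=1 bound=2 product=0
t=1: arr=1 -> substrate=2 bound=2 product=0
t=2: arr=0 -> substrate=0 bound=2 product=2
t=3: arr=3 -> substrate=3 bound=2 product=2
t=4: arr=0 -> substrate=1 bound=2 product=4
t=5: arr=1 -> substrate=2 bound=2 product=4
t=6: arr=2 -> substrate=2 bound=2 product=6
t=7: arr=3 -> substrate=5 bound=2 product=6
t=8: arr=0 -> substrate=3 bound=2 product=8
t=9: arr=1 -> substrate=4 bound=2 product=8
t=10: arr=1 -> substrate=3 bound=2 product=10
t=11: arr=3 -> substrate=6 bound=2 product=10
t=12: arr=0 -> substrate=4 bound=2 product=12
t=13: arr=0 -> substrate=4 bound=2 product=12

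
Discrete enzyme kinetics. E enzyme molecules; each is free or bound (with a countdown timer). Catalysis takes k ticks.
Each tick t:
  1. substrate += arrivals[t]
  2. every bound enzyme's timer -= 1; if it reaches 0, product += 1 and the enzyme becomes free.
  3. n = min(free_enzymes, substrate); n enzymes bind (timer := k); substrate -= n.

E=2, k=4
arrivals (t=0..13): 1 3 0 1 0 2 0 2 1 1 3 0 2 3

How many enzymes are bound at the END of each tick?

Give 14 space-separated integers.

Answer: 1 2 2 2 2 2 2 2 2 2 2 2 2 2

Derivation:
t=0: arr=1 -> substrate=0 bound=1 product=0
t=1: arr=3 -> substrate=2 bound=2 product=0
t=2: arr=0 -> substrate=2 bound=2 product=0
t=3: arr=1 -> substrate=3 bound=2 product=0
t=4: arr=0 -> substrate=2 bound=2 product=1
t=5: arr=2 -> substrate=3 bound=2 product=2
t=6: arr=0 -> substrate=3 bound=2 product=2
t=7: arr=2 -> substrate=5 bound=2 product=2
t=8: arr=1 -> substrate=5 bound=2 product=3
t=9: arr=1 -> substrate=5 bound=2 product=4
t=10: arr=3 -> substrate=8 bound=2 product=4
t=11: arr=0 -> substrate=8 bound=2 product=4
t=12: arr=2 -> substrate=9 bound=2 product=5
t=13: arr=3 -> substrate=11 bound=2 product=6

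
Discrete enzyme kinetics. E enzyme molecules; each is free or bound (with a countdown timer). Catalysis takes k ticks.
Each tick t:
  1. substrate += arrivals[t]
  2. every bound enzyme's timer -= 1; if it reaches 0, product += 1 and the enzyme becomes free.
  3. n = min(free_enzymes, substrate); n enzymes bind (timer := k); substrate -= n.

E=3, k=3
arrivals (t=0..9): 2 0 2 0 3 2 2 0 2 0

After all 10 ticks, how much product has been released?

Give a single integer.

t=0: arr=2 -> substrate=0 bound=2 product=0
t=1: arr=0 -> substrate=0 bound=2 product=0
t=2: arr=2 -> substrate=1 bound=3 product=0
t=3: arr=0 -> substrate=0 bound=2 product=2
t=4: arr=3 -> substrate=2 bound=3 product=2
t=5: arr=2 -> substrate=3 bound=3 product=3
t=6: arr=2 -> substrate=4 bound=3 product=4
t=7: arr=0 -> substrate=3 bound=3 product=5
t=8: arr=2 -> substrate=4 bound=3 product=6
t=9: arr=0 -> substrate=3 bound=3 product=7

Answer: 7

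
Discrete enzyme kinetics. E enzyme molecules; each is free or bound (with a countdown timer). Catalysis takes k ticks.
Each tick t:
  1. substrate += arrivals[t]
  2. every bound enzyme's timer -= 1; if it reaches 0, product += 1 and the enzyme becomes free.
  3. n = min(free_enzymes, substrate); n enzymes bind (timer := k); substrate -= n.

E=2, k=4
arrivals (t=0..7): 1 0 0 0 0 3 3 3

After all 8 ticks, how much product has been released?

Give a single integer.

Answer: 1

Derivation:
t=0: arr=1 -> substrate=0 bound=1 product=0
t=1: arr=0 -> substrate=0 bound=1 product=0
t=2: arr=0 -> substrate=0 bound=1 product=0
t=3: arr=0 -> substrate=0 bound=1 product=0
t=4: arr=0 -> substrate=0 bound=0 product=1
t=5: arr=3 -> substrate=1 bound=2 product=1
t=6: arr=3 -> substrate=4 bound=2 product=1
t=7: arr=3 -> substrate=7 bound=2 product=1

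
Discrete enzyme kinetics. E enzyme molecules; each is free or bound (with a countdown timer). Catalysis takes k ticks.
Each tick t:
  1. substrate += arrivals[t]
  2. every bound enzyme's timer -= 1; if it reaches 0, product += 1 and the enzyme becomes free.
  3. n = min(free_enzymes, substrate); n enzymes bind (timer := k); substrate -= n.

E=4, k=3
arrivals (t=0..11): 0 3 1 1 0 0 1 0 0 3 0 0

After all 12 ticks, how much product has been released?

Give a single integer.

Answer: 6

Derivation:
t=0: arr=0 -> substrate=0 bound=0 product=0
t=1: arr=3 -> substrate=0 bound=3 product=0
t=2: arr=1 -> substrate=0 bound=4 product=0
t=3: arr=1 -> substrate=1 bound=4 product=0
t=4: arr=0 -> substrate=0 bound=2 product=3
t=5: arr=0 -> substrate=0 bound=1 product=4
t=6: arr=1 -> substrate=0 bound=2 product=4
t=7: arr=0 -> substrate=0 bound=1 product=5
t=8: arr=0 -> substrate=0 bound=1 product=5
t=9: arr=3 -> substrate=0 bound=3 product=6
t=10: arr=0 -> substrate=0 bound=3 product=6
t=11: arr=0 -> substrate=0 bound=3 product=6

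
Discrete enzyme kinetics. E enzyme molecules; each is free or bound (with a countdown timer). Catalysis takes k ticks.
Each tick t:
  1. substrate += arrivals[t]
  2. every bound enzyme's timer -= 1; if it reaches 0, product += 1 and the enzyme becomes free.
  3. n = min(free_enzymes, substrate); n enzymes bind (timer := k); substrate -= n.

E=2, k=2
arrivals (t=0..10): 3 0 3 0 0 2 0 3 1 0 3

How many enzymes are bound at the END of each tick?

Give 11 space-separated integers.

Answer: 2 2 2 2 2 2 2 2 2 2 2

Derivation:
t=0: arr=3 -> substrate=1 bound=2 product=0
t=1: arr=0 -> substrate=1 bound=2 product=0
t=2: arr=3 -> substrate=2 bound=2 product=2
t=3: arr=0 -> substrate=2 bound=2 product=2
t=4: arr=0 -> substrate=0 bound=2 product=4
t=5: arr=2 -> substrate=2 bound=2 product=4
t=6: arr=0 -> substrate=0 bound=2 product=6
t=7: arr=3 -> substrate=3 bound=2 product=6
t=8: arr=1 -> substrate=2 bound=2 product=8
t=9: arr=0 -> substrate=2 bound=2 product=8
t=10: arr=3 -> substrate=3 bound=2 product=10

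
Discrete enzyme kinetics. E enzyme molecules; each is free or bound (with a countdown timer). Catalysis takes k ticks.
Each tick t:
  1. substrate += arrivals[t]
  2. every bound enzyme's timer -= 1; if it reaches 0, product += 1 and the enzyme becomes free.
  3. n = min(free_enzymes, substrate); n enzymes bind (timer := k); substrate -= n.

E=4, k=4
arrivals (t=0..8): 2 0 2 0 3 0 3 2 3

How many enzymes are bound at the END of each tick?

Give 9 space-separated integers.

Answer: 2 2 4 4 4 4 4 4 4

Derivation:
t=0: arr=2 -> substrate=0 bound=2 product=0
t=1: arr=0 -> substrate=0 bound=2 product=0
t=2: arr=2 -> substrate=0 bound=4 product=0
t=3: arr=0 -> substrate=0 bound=4 product=0
t=4: arr=3 -> substrate=1 bound=4 product=2
t=5: arr=0 -> substrate=1 bound=4 product=2
t=6: arr=3 -> substrate=2 bound=4 product=4
t=7: arr=2 -> substrate=4 bound=4 product=4
t=8: arr=3 -> substrate=5 bound=4 product=6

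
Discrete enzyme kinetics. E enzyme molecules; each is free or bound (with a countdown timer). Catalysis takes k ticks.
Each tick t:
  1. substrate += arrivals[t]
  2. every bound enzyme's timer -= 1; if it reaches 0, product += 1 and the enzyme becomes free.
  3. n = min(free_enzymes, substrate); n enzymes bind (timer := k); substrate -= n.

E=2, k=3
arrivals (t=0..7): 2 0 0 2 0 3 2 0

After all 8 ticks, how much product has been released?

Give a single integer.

Answer: 4

Derivation:
t=0: arr=2 -> substrate=0 bound=2 product=0
t=1: arr=0 -> substrate=0 bound=2 product=0
t=2: arr=0 -> substrate=0 bound=2 product=0
t=3: arr=2 -> substrate=0 bound=2 product=2
t=4: arr=0 -> substrate=0 bound=2 product=2
t=5: arr=3 -> substrate=3 bound=2 product=2
t=6: arr=2 -> substrate=3 bound=2 product=4
t=7: arr=0 -> substrate=3 bound=2 product=4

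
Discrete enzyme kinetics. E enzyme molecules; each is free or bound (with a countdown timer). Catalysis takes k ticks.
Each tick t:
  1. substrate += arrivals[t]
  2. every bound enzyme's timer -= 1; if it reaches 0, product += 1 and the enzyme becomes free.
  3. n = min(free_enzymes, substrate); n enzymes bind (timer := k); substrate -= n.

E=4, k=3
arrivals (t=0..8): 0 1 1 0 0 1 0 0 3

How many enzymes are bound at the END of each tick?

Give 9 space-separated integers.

Answer: 0 1 2 2 1 1 1 1 3

Derivation:
t=0: arr=0 -> substrate=0 bound=0 product=0
t=1: arr=1 -> substrate=0 bound=1 product=0
t=2: arr=1 -> substrate=0 bound=2 product=0
t=3: arr=0 -> substrate=0 bound=2 product=0
t=4: arr=0 -> substrate=0 bound=1 product=1
t=5: arr=1 -> substrate=0 bound=1 product=2
t=6: arr=0 -> substrate=0 bound=1 product=2
t=7: arr=0 -> substrate=0 bound=1 product=2
t=8: arr=3 -> substrate=0 bound=3 product=3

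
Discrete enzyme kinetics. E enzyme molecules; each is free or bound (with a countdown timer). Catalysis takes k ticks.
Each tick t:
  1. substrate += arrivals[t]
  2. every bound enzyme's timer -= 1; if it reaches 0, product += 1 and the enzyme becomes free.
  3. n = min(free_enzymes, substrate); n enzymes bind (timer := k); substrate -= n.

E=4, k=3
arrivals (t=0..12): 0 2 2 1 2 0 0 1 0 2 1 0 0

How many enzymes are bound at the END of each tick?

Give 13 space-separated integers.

Answer: 0 2 4 4 4 3 3 2 1 3 3 3 1

Derivation:
t=0: arr=0 -> substrate=0 bound=0 product=0
t=1: arr=2 -> substrate=0 bound=2 product=0
t=2: arr=2 -> substrate=0 bound=4 product=0
t=3: arr=1 -> substrate=1 bound=4 product=0
t=4: arr=2 -> substrate=1 bound=4 product=2
t=5: arr=0 -> substrate=0 bound=3 product=4
t=6: arr=0 -> substrate=0 bound=3 product=4
t=7: arr=1 -> substrate=0 bound=2 product=6
t=8: arr=0 -> substrate=0 bound=1 product=7
t=9: arr=2 -> substrate=0 bound=3 product=7
t=10: arr=1 -> substrate=0 bound=3 product=8
t=11: arr=0 -> substrate=0 bound=3 product=8
t=12: arr=0 -> substrate=0 bound=1 product=10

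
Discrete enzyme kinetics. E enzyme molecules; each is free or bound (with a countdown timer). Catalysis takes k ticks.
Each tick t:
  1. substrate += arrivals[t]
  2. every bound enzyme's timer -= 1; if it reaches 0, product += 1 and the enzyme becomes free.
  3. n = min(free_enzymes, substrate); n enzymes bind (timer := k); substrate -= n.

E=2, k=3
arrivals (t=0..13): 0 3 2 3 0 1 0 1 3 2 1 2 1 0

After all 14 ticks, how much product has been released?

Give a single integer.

Answer: 8

Derivation:
t=0: arr=0 -> substrate=0 bound=0 product=0
t=1: arr=3 -> substrate=1 bound=2 product=0
t=2: arr=2 -> substrate=3 bound=2 product=0
t=3: arr=3 -> substrate=6 bound=2 product=0
t=4: arr=0 -> substrate=4 bound=2 product=2
t=5: arr=1 -> substrate=5 bound=2 product=2
t=6: arr=0 -> substrate=5 bound=2 product=2
t=7: arr=1 -> substrate=4 bound=2 product=4
t=8: arr=3 -> substrate=7 bound=2 product=4
t=9: arr=2 -> substrate=9 bound=2 product=4
t=10: arr=1 -> substrate=8 bound=2 product=6
t=11: arr=2 -> substrate=10 bound=2 product=6
t=12: arr=1 -> substrate=11 bound=2 product=6
t=13: arr=0 -> substrate=9 bound=2 product=8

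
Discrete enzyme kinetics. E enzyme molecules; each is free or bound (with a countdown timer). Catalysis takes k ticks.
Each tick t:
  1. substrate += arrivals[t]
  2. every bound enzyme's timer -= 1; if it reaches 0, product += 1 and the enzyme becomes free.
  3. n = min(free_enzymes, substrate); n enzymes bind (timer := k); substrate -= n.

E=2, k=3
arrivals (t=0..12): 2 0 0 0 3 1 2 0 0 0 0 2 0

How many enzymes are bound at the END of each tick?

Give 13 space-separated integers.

t=0: arr=2 -> substrate=0 bound=2 product=0
t=1: arr=0 -> substrate=0 bound=2 product=0
t=2: arr=0 -> substrate=0 bound=2 product=0
t=3: arr=0 -> substrate=0 bound=0 product=2
t=4: arr=3 -> substrate=1 bound=2 product=2
t=5: arr=1 -> substrate=2 bound=2 product=2
t=6: arr=2 -> substrate=4 bound=2 product=2
t=7: arr=0 -> substrate=2 bound=2 product=4
t=8: arr=0 -> substrate=2 bound=2 product=4
t=9: arr=0 -> substrate=2 bound=2 product=4
t=10: arr=0 -> substrate=0 bound=2 product=6
t=11: arr=2 -> substrate=2 bound=2 product=6
t=12: arr=0 -> substrate=2 bound=2 product=6

Answer: 2 2 2 0 2 2 2 2 2 2 2 2 2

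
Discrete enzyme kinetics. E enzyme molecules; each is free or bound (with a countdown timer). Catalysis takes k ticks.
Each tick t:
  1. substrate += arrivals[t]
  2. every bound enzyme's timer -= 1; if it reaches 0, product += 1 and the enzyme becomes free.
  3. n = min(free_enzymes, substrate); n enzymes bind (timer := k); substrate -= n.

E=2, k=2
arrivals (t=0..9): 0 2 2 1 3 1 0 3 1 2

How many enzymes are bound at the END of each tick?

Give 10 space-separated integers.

t=0: arr=0 -> substrate=0 bound=0 product=0
t=1: arr=2 -> substrate=0 bound=2 product=0
t=2: arr=2 -> substrate=2 bound=2 product=0
t=3: arr=1 -> substrate=1 bound=2 product=2
t=4: arr=3 -> substrate=4 bound=2 product=2
t=5: arr=1 -> substrate=3 bound=2 product=4
t=6: arr=0 -> substrate=3 bound=2 product=4
t=7: arr=3 -> substrate=4 bound=2 product=6
t=8: arr=1 -> substrate=5 bound=2 product=6
t=9: arr=2 -> substrate=5 bound=2 product=8

Answer: 0 2 2 2 2 2 2 2 2 2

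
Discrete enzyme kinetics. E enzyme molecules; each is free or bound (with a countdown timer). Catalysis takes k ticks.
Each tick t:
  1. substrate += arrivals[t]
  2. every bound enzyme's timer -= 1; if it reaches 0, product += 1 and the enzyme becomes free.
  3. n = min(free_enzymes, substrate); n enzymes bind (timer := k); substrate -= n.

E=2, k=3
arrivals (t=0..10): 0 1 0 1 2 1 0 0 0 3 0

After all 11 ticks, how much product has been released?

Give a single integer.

Answer: 5

Derivation:
t=0: arr=0 -> substrate=0 bound=0 product=0
t=1: arr=1 -> substrate=0 bound=1 product=0
t=2: arr=0 -> substrate=0 bound=1 product=0
t=3: arr=1 -> substrate=0 bound=2 product=0
t=4: arr=2 -> substrate=1 bound=2 product=1
t=5: arr=1 -> substrate=2 bound=2 product=1
t=6: arr=0 -> substrate=1 bound=2 product=2
t=7: arr=0 -> substrate=0 bound=2 product=3
t=8: arr=0 -> substrate=0 bound=2 product=3
t=9: arr=3 -> substrate=2 bound=2 product=4
t=10: arr=0 -> substrate=1 bound=2 product=5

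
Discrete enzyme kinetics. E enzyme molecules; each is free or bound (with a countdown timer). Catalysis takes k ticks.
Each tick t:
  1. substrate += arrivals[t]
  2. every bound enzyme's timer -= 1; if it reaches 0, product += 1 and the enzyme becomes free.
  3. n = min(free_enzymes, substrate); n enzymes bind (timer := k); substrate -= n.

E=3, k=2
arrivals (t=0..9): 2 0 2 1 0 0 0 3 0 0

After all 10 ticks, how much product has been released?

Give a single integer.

t=0: arr=2 -> substrate=0 bound=2 product=0
t=1: arr=0 -> substrate=0 bound=2 product=0
t=2: arr=2 -> substrate=0 bound=2 product=2
t=3: arr=1 -> substrate=0 bound=3 product=2
t=4: arr=0 -> substrate=0 bound=1 product=4
t=5: arr=0 -> substrate=0 bound=0 product=5
t=6: arr=0 -> substrate=0 bound=0 product=5
t=7: arr=3 -> substrate=0 bound=3 product=5
t=8: arr=0 -> substrate=0 bound=3 product=5
t=9: arr=0 -> substrate=0 bound=0 product=8

Answer: 8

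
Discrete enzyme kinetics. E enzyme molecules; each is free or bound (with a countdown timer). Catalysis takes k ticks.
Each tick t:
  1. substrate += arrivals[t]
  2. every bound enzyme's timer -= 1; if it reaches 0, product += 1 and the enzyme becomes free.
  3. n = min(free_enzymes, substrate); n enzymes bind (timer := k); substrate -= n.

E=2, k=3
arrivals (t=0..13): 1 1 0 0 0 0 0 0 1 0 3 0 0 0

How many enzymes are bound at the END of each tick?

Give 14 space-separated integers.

Answer: 1 2 2 1 0 0 0 0 1 1 2 2 2 2

Derivation:
t=0: arr=1 -> substrate=0 bound=1 product=0
t=1: arr=1 -> substrate=0 bound=2 product=0
t=2: arr=0 -> substrate=0 bound=2 product=0
t=3: arr=0 -> substrate=0 bound=1 product=1
t=4: arr=0 -> substrate=0 bound=0 product=2
t=5: arr=0 -> substrate=0 bound=0 product=2
t=6: arr=0 -> substrate=0 bound=0 product=2
t=7: arr=0 -> substrate=0 bound=0 product=2
t=8: arr=1 -> substrate=0 bound=1 product=2
t=9: arr=0 -> substrate=0 bound=1 product=2
t=10: arr=3 -> substrate=2 bound=2 product=2
t=11: arr=0 -> substrate=1 bound=2 product=3
t=12: arr=0 -> substrate=1 bound=2 product=3
t=13: arr=0 -> substrate=0 bound=2 product=4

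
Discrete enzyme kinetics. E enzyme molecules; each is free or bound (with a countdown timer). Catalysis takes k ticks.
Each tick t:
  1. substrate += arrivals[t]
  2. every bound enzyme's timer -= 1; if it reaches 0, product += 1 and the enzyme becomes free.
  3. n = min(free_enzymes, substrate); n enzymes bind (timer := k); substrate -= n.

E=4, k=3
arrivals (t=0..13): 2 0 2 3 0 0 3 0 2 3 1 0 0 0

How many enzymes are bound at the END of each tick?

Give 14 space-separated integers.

Answer: 2 2 4 4 4 3 4 4 4 4 4 4 2 2

Derivation:
t=0: arr=2 -> substrate=0 bound=2 product=0
t=1: arr=0 -> substrate=0 bound=2 product=0
t=2: arr=2 -> substrate=0 bound=4 product=0
t=3: arr=3 -> substrate=1 bound=4 product=2
t=4: arr=0 -> substrate=1 bound=4 product=2
t=5: arr=0 -> substrate=0 bound=3 product=4
t=6: arr=3 -> substrate=0 bound=4 product=6
t=7: arr=0 -> substrate=0 bound=4 product=6
t=8: arr=2 -> substrate=1 bound=4 product=7
t=9: arr=3 -> substrate=1 bound=4 product=10
t=10: arr=1 -> substrate=2 bound=4 product=10
t=11: arr=0 -> substrate=1 bound=4 product=11
t=12: arr=0 -> substrate=0 bound=2 product=14
t=13: arr=0 -> substrate=0 bound=2 product=14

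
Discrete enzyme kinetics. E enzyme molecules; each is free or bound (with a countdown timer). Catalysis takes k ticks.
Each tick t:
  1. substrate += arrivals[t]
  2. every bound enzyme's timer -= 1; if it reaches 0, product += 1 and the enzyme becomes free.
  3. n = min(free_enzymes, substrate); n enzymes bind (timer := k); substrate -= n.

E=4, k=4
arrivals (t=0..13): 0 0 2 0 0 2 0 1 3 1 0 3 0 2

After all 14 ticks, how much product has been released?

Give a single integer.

Answer: 8

Derivation:
t=0: arr=0 -> substrate=0 bound=0 product=0
t=1: arr=0 -> substrate=0 bound=0 product=0
t=2: arr=2 -> substrate=0 bound=2 product=0
t=3: arr=0 -> substrate=0 bound=2 product=0
t=4: arr=0 -> substrate=0 bound=2 product=0
t=5: arr=2 -> substrate=0 bound=4 product=0
t=6: arr=0 -> substrate=0 bound=2 product=2
t=7: arr=1 -> substrate=0 bound=3 product=2
t=8: arr=3 -> substrate=2 bound=4 product=2
t=9: arr=1 -> substrate=1 bound=4 product=4
t=10: arr=0 -> substrate=1 bound=4 product=4
t=11: arr=3 -> substrate=3 bound=4 product=5
t=12: arr=0 -> substrate=2 bound=4 product=6
t=13: arr=2 -> substrate=2 bound=4 product=8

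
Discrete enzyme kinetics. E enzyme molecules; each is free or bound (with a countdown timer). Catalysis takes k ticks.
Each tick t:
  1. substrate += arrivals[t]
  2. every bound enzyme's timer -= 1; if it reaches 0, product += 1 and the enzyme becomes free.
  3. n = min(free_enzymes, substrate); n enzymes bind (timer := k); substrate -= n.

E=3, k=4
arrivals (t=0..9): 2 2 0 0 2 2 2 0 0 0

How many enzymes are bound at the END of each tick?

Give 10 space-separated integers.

t=0: arr=2 -> substrate=0 bound=2 product=0
t=1: arr=2 -> substrate=1 bound=3 product=0
t=2: arr=0 -> substrate=1 bound=3 product=0
t=3: arr=0 -> substrate=1 bound=3 product=0
t=4: arr=2 -> substrate=1 bound=3 product=2
t=5: arr=2 -> substrate=2 bound=3 product=3
t=6: arr=2 -> substrate=4 bound=3 product=3
t=7: arr=0 -> substrate=4 bound=3 product=3
t=8: arr=0 -> substrate=2 bound=3 product=5
t=9: arr=0 -> substrate=1 bound=3 product=6

Answer: 2 3 3 3 3 3 3 3 3 3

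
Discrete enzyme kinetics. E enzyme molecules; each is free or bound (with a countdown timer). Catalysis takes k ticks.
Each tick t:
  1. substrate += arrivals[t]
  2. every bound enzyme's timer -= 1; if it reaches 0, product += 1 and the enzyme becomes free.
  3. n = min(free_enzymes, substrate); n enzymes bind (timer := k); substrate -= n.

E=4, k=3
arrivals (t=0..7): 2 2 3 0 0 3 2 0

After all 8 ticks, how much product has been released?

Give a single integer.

t=0: arr=2 -> substrate=0 bound=2 product=0
t=1: arr=2 -> substrate=0 bound=4 product=0
t=2: arr=3 -> substrate=3 bound=4 product=0
t=3: arr=0 -> substrate=1 bound=4 product=2
t=4: arr=0 -> substrate=0 bound=3 product=4
t=5: arr=3 -> substrate=2 bound=4 product=4
t=6: arr=2 -> substrate=2 bound=4 product=6
t=7: arr=0 -> substrate=1 bound=4 product=7

Answer: 7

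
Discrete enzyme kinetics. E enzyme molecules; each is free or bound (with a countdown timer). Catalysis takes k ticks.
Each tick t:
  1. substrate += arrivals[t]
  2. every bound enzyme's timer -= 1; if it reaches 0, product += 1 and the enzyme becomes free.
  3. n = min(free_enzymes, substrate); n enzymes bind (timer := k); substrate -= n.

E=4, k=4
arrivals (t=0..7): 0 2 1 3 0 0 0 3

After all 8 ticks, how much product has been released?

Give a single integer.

t=0: arr=0 -> substrate=0 bound=0 product=0
t=1: arr=2 -> substrate=0 bound=2 product=0
t=2: arr=1 -> substrate=0 bound=3 product=0
t=3: arr=3 -> substrate=2 bound=4 product=0
t=4: arr=0 -> substrate=2 bound=4 product=0
t=5: arr=0 -> substrate=0 bound=4 product=2
t=6: arr=0 -> substrate=0 bound=3 product=3
t=7: arr=3 -> substrate=1 bound=4 product=4

Answer: 4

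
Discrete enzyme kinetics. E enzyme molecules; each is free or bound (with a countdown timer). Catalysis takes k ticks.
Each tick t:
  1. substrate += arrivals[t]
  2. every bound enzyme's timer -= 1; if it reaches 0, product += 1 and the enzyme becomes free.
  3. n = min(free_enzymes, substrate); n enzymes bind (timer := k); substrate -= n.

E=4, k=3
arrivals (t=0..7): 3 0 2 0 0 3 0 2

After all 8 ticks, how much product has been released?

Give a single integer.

Answer: 5

Derivation:
t=0: arr=3 -> substrate=0 bound=3 product=0
t=1: arr=0 -> substrate=0 bound=3 product=0
t=2: arr=2 -> substrate=1 bound=4 product=0
t=3: arr=0 -> substrate=0 bound=2 product=3
t=4: arr=0 -> substrate=0 bound=2 product=3
t=5: arr=3 -> substrate=0 bound=4 product=4
t=6: arr=0 -> substrate=0 bound=3 product=5
t=7: arr=2 -> substrate=1 bound=4 product=5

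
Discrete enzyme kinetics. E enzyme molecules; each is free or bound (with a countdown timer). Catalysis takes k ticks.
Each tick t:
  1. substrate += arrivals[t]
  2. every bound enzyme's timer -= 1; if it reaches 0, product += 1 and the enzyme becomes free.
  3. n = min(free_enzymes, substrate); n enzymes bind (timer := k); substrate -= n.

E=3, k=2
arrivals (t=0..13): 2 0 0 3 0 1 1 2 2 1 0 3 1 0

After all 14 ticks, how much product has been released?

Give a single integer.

t=0: arr=2 -> substrate=0 bound=2 product=0
t=1: arr=0 -> substrate=0 bound=2 product=0
t=2: arr=0 -> substrate=0 bound=0 product=2
t=3: arr=3 -> substrate=0 bound=3 product=2
t=4: arr=0 -> substrate=0 bound=3 product=2
t=5: arr=1 -> substrate=0 bound=1 product=5
t=6: arr=1 -> substrate=0 bound=2 product=5
t=7: arr=2 -> substrate=0 bound=3 product=6
t=8: arr=2 -> substrate=1 bound=3 product=7
t=9: arr=1 -> substrate=0 bound=3 product=9
t=10: arr=0 -> substrate=0 bound=2 product=10
t=11: arr=3 -> substrate=0 bound=3 product=12
t=12: arr=1 -> substrate=1 bound=3 product=12
t=13: arr=0 -> substrate=0 bound=1 product=15

Answer: 15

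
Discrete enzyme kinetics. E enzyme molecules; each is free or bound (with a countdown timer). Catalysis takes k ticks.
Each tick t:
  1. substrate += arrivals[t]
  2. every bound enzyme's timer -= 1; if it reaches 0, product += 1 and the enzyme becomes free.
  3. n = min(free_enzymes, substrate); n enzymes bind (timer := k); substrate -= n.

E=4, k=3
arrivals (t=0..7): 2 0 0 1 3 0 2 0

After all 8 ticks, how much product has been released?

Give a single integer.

Answer: 6

Derivation:
t=0: arr=2 -> substrate=0 bound=2 product=0
t=1: arr=0 -> substrate=0 bound=2 product=0
t=2: arr=0 -> substrate=0 bound=2 product=0
t=3: arr=1 -> substrate=0 bound=1 product=2
t=4: arr=3 -> substrate=0 bound=4 product=2
t=5: arr=0 -> substrate=0 bound=4 product=2
t=6: arr=2 -> substrate=1 bound=4 product=3
t=7: arr=0 -> substrate=0 bound=2 product=6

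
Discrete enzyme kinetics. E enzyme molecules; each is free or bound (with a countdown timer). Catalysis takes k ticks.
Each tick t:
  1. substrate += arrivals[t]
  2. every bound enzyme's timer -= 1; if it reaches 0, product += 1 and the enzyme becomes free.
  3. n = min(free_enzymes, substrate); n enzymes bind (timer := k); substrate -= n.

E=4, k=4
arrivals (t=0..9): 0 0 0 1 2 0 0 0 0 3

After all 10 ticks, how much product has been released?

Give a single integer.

t=0: arr=0 -> substrate=0 bound=0 product=0
t=1: arr=0 -> substrate=0 bound=0 product=0
t=2: arr=0 -> substrate=0 bound=0 product=0
t=3: arr=1 -> substrate=0 bound=1 product=0
t=4: arr=2 -> substrate=0 bound=3 product=0
t=5: arr=0 -> substrate=0 bound=3 product=0
t=6: arr=0 -> substrate=0 bound=3 product=0
t=7: arr=0 -> substrate=0 bound=2 product=1
t=8: arr=0 -> substrate=0 bound=0 product=3
t=9: arr=3 -> substrate=0 bound=3 product=3

Answer: 3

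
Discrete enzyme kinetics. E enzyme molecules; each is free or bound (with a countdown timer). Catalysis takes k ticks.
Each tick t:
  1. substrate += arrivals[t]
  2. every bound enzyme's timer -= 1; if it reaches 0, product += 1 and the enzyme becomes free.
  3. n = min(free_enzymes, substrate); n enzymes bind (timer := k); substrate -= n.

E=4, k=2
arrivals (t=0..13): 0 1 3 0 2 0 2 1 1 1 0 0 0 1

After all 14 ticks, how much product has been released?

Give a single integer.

t=0: arr=0 -> substrate=0 bound=0 product=0
t=1: arr=1 -> substrate=0 bound=1 product=0
t=2: arr=3 -> substrate=0 bound=4 product=0
t=3: arr=0 -> substrate=0 bound=3 product=1
t=4: arr=2 -> substrate=0 bound=2 product=4
t=5: arr=0 -> substrate=0 bound=2 product=4
t=6: arr=2 -> substrate=0 bound=2 product=6
t=7: arr=1 -> substrate=0 bound=3 product=6
t=8: arr=1 -> substrate=0 bound=2 product=8
t=9: arr=1 -> substrate=0 bound=2 product=9
t=10: arr=0 -> substrate=0 bound=1 product=10
t=11: arr=0 -> substrate=0 bound=0 product=11
t=12: arr=0 -> substrate=0 bound=0 product=11
t=13: arr=1 -> substrate=0 bound=1 product=11

Answer: 11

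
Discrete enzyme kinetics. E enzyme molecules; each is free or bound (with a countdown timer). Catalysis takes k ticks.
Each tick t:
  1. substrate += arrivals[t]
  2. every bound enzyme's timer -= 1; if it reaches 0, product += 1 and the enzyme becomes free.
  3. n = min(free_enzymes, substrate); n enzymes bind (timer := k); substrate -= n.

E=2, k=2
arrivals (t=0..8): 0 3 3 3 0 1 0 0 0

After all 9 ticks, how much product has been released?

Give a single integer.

Answer: 6

Derivation:
t=0: arr=0 -> substrate=0 bound=0 product=0
t=1: arr=3 -> substrate=1 bound=2 product=0
t=2: arr=3 -> substrate=4 bound=2 product=0
t=3: arr=3 -> substrate=5 bound=2 product=2
t=4: arr=0 -> substrate=5 bound=2 product=2
t=5: arr=1 -> substrate=4 bound=2 product=4
t=6: arr=0 -> substrate=4 bound=2 product=4
t=7: arr=0 -> substrate=2 bound=2 product=6
t=8: arr=0 -> substrate=2 bound=2 product=6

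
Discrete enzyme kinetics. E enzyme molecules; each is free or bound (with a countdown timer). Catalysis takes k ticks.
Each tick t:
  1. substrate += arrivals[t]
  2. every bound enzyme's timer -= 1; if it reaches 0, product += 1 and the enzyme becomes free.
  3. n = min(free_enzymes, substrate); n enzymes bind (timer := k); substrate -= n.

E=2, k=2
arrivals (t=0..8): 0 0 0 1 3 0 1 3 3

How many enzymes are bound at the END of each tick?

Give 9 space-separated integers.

Answer: 0 0 0 1 2 2 2 2 2

Derivation:
t=0: arr=0 -> substrate=0 bound=0 product=0
t=1: arr=0 -> substrate=0 bound=0 product=0
t=2: arr=0 -> substrate=0 bound=0 product=0
t=3: arr=1 -> substrate=0 bound=1 product=0
t=4: arr=3 -> substrate=2 bound=2 product=0
t=5: arr=0 -> substrate=1 bound=2 product=1
t=6: arr=1 -> substrate=1 bound=2 product=2
t=7: arr=3 -> substrate=3 bound=2 product=3
t=8: arr=3 -> substrate=5 bound=2 product=4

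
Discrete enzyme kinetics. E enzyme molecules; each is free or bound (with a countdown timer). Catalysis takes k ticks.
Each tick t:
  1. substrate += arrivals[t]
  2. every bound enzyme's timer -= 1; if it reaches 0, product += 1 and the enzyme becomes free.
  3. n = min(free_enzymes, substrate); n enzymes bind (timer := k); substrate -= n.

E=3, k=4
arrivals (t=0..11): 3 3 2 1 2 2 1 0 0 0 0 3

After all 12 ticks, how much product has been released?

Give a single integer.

t=0: arr=3 -> substrate=0 bound=3 product=0
t=1: arr=3 -> substrate=3 bound=3 product=0
t=2: arr=2 -> substrate=5 bound=3 product=0
t=3: arr=1 -> substrate=6 bound=3 product=0
t=4: arr=2 -> substrate=5 bound=3 product=3
t=5: arr=2 -> substrate=7 bound=3 product=3
t=6: arr=1 -> substrate=8 bound=3 product=3
t=7: arr=0 -> substrate=8 bound=3 product=3
t=8: arr=0 -> substrate=5 bound=3 product=6
t=9: arr=0 -> substrate=5 bound=3 product=6
t=10: arr=0 -> substrate=5 bound=3 product=6
t=11: arr=3 -> substrate=8 bound=3 product=6

Answer: 6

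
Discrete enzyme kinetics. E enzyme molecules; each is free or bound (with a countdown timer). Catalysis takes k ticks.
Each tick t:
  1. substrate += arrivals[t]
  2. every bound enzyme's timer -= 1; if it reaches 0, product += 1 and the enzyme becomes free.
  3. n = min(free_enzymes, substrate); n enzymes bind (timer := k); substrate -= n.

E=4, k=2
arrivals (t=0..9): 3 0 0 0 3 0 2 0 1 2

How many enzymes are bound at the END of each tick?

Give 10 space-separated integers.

Answer: 3 3 0 0 3 3 2 2 1 3

Derivation:
t=0: arr=3 -> substrate=0 bound=3 product=0
t=1: arr=0 -> substrate=0 bound=3 product=0
t=2: arr=0 -> substrate=0 bound=0 product=3
t=3: arr=0 -> substrate=0 bound=0 product=3
t=4: arr=3 -> substrate=0 bound=3 product=3
t=5: arr=0 -> substrate=0 bound=3 product=3
t=6: arr=2 -> substrate=0 bound=2 product=6
t=7: arr=0 -> substrate=0 bound=2 product=6
t=8: arr=1 -> substrate=0 bound=1 product=8
t=9: arr=2 -> substrate=0 bound=3 product=8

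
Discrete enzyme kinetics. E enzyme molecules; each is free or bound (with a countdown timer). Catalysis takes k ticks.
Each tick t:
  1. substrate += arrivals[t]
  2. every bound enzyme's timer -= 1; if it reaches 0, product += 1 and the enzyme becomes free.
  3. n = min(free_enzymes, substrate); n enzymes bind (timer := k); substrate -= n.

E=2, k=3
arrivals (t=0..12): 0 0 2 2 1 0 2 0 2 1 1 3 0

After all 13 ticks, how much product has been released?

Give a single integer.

t=0: arr=0 -> substrate=0 bound=0 product=0
t=1: arr=0 -> substrate=0 bound=0 product=0
t=2: arr=2 -> substrate=0 bound=2 product=0
t=3: arr=2 -> substrate=2 bound=2 product=0
t=4: arr=1 -> substrate=3 bound=2 product=0
t=5: arr=0 -> substrate=1 bound=2 product=2
t=6: arr=2 -> substrate=3 bound=2 product=2
t=7: arr=0 -> substrate=3 bound=2 product=2
t=8: arr=2 -> substrate=3 bound=2 product=4
t=9: arr=1 -> substrate=4 bound=2 product=4
t=10: arr=1 -> substrate=5 bound=2 product=4
t=11: arr=3 -> substrate=6 bound=2 product=6
t=12: arr=0 -> substrate=6 bound=2 product=6

Answer: 6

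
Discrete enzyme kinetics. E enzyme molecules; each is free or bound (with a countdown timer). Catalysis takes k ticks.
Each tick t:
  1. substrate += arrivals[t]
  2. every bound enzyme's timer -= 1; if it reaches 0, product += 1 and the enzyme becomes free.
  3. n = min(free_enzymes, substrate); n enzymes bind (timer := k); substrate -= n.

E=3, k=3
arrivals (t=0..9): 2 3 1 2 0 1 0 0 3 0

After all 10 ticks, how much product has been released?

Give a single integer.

t=0: arr=2 -> substrate=0 bound=2 product=0
t=1: arr=3 -> substrate=2 bound=3 product=0
t=2: arr=1 -> substrate=3 bound=3 product=0
t=3: arr=2 -> substrate=3 bound=3 product=2
t=4: arr=0 -> substrate=2 bound=3 product=3
t=5: arr=1 -> substrate=3 bound=3 product=3
t=6: arr=0 -> substrate=1 bound=3 product=5
t=7: arr=0 -> substrate=0 bound=3 product=6
t=8: arr=3 -> substrate=3 bound=3 product=6
t=9: arr=0 -> substrate=1 bound=3 product=8

Answer: 8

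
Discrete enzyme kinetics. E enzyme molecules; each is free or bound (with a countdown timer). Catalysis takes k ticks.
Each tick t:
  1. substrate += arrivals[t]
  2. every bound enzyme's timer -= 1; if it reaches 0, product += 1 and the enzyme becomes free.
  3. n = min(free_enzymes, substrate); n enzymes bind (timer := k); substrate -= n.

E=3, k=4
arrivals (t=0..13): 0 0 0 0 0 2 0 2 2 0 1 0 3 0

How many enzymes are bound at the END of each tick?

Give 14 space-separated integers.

Answer: 0 0 0 0 0 2 2 3 3 3 3 3 3 3

Derivation:
t=0: arr=0 -> substrate=0 bound=0 product=0
t=1: arr=0 -> substrate=0 bound=0 product=0
t=2: arr=0 -> substrate=0 bound=0 product=0
t=3: arr=0 -> substrate=0 bound=0 product=0
t=4: arr=0 -> substrate=0 bound=0 product=0
t=5: arr=2 -> substrate=0 bound=2 product=0
t=6: arr=0 -> substrate=0 bound=2 product=0
t=7: arr=2 -> substrate=1 bound=3 product=0
t=8: arr=2 -> substrate=3 bound=3 product=0
t=9: arr=0 -> substrate=1 bound=3 product=2
t=10: arr=1 -> substrate=2 bound=3 product=2
t=11: arr=0 -> substrate=1 bound=3 product=3
t=12: arr=3 -> substrate=4 bound=3 product=3
t=13: arr=0 -> substrate=2 bound=3 product=5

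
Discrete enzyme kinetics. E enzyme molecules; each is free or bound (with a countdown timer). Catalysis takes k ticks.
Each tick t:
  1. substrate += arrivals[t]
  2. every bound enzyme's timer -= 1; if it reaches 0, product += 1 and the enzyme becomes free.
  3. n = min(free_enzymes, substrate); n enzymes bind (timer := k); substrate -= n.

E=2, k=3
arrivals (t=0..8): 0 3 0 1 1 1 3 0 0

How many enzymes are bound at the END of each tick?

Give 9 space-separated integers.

t=0: arr=0 -> substrate=0 bound=0 product=0
t=1: arr=3 -> substrate=1 bound=2 product=0
t=2: arr=0 -> substrate=1 bound=2 product=0
t=3: arr=1 -> substrate=2 bound=2 product=0
t=4: arr=1 -> substrate=1 bound=2 product=2
t=5: arr=1 -> substrate=2 bound=2 product=2
t=6: arr=3 -> substrate=5 bound=2 product=2
t=7: arr=0 -> substrate=3 bound=2 product=4
t=8: arr=0 -> substrate=3 bound=2 product=4

Answer: 0 2 2 2 2 2 2 2 2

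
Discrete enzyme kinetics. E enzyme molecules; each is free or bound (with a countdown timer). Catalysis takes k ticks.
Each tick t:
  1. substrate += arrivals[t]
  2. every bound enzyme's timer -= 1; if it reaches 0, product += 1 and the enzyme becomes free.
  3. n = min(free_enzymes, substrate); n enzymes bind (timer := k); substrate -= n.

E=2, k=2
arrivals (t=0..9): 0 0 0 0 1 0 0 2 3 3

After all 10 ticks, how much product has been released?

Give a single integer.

t=0: arr=0 -> substrate=0 bound=0 product=0
t=1: arr=0 -> substrate=0 bound=0 product=0
t=2: arr=0 -> substrate=0 bound=0 product=0
t=3: arr=0 -> substrate=0 bound=0 product=0
t=4: arr=1 -> substrate=0 bound=1 product=0
t=5: arr=0 -> substrate=0 bound=1 product=0
t=6: arr=0 -> substrate=0 bound=0 product=1
t=7: arr=2 -> substrate=0 bound=2 product=1
t=8: arr=3 -> substrate=3 bound=2 product=1
t=9: arr=3 -> substrate=4 bound=2 product=3

Answer: 3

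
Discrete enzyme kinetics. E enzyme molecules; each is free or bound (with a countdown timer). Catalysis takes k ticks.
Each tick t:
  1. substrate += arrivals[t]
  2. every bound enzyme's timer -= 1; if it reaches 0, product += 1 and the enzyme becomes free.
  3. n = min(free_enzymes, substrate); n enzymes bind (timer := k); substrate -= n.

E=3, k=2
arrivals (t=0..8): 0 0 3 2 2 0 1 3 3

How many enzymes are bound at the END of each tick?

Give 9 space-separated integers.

t=0: arr=0 -> substrate=0 bound=0 product=0
t=1: arr=0 -> substrate=0 bound=0 product=0
t=2: arr=3 -> substrate=0 bound=3 product=0
t=3: arr=2 -> substrate=2 bound=3 product=0
t=4: arr=2 -> substrate=1 bound=3 product=3
t=5: arr=0 -> substrate=1 bound=3 product=3
t=6: arr=1 -> substrate=0 bound=2 product=6
t=7: arr=3 -> substrate=2 bound=3 product=6
t=8: arr=3 -> substrate=3 bound=3 product=8

Answer: 0 0 3 3 3 3 2 3 3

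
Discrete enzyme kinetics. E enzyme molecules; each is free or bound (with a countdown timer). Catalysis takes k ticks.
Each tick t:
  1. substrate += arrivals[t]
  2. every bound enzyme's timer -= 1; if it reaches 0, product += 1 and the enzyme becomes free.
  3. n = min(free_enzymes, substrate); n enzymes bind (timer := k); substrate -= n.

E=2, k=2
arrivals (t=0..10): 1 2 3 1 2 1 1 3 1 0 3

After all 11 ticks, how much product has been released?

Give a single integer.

Answer: 9

Derivation:
t=0: arr=1 -> substrate=0 bound=1 product=0
t=1: arr=2 -> substrate=1 bound=2 product=0
t=2: arr=3 -> substrate=3 bound=2 product=1
t=3: arr=1 -> substrate=3 bound=2 product=2
t=4: arr=2 -> substrate=4 bound=2 product=3
t=5: arr=1 -> substrate=4 bound=2 product=4
t=6: arr=1 -> substrate=4 bound=2 product=5
t=7: arr=3 -> substrate=6 bound=2 product=6
t=8: arr=1 -> substrate=6 bound=2 product=7
t=9: arr=0 -> substrate=5 bound=2 product=8
t=10: arr=3 -> substrate=7 bound=2 product=9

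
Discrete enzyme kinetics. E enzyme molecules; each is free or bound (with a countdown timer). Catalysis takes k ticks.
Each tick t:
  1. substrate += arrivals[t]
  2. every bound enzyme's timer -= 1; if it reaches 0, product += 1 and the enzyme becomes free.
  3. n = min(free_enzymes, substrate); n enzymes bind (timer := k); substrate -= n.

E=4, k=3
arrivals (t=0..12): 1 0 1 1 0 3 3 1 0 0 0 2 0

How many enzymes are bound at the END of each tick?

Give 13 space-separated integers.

Answer: 1 1 2 2 2 4 4 4 4 3 3 2 2

Derivation:
t=0: arr=1 -> substrate=0 bound=1 product=0
t=1: arr=0 -> substrate=0 bound=1 product=0
t=2: arr=1 -> substrate=0 bound=2 product=0
t=3: arr=1 -> substrate=0 bound=2 product=1
t=4: arr=0 -> substrate=0 bound=2 product=1
t=5: arr=3 -> substrate=0 bound=4 product=2
t=6: arr=3 -> substrate=2 bound=4 product=3
t=7: arr=1 -> substrate=3 bound=4 product=3
t=8: arr=0 -> substrate=0 bound=4 product=6
t=9: arr=0 -> substrate=0 bound=3 product=7
t=10: arr=0 -> substrate=0 bound=3 product=7
t=11: arr=2 -> substrate=0 bound=2 product=10
t=12: arr=0 -> substrate=0 bound=2 product=10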